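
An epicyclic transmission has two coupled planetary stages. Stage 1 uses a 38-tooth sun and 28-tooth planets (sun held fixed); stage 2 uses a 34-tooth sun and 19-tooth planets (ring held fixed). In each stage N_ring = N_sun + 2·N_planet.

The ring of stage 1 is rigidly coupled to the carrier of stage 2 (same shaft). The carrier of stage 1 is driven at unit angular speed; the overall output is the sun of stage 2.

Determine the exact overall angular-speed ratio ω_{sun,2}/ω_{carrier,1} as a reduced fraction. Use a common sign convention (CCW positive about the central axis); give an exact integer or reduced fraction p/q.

3498/799

Stage 1: N_ring = 38 + 2·28 = 94
Stage 1: 38(ω_s−ω_c) = −94(ω_r−ω_c),  ω_s=0, ω_c=1
Stage 1: ω_r = 1 − (38/94)(0−1) = 66/47
  ⇒ ω_r¹/ω_c¹ = 66/47
Stage 2: N_ring = 34 + 2·19 = 72
Stage 2: 34(ω_s−ω_c) = −72(ω_r−ω_c),  ω_r=0, ω_c=1
Stage 2: ω_s = 1 − (72/34)(0−1) = 53/17
  ⇒ ω_s²/ω_c² = 53/17
Coupling ω_c² = ω_r¹ ⇒ overall = 66/47 × 53/17 = 3498/799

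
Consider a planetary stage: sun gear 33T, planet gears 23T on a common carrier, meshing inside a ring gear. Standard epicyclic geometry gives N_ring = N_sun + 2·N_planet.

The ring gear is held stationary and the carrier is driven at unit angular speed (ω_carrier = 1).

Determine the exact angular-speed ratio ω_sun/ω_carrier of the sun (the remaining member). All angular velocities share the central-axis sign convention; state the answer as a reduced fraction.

112/33

N_ring = 33 + 2·23 = 79
33(ω_s−ω_c) = −79(ω_r−ω_c),  ω_r=0, ω_c=1
ω_s = 1 − (79/33)(0−1) = 112/33
ω_s/ω_c = 112/33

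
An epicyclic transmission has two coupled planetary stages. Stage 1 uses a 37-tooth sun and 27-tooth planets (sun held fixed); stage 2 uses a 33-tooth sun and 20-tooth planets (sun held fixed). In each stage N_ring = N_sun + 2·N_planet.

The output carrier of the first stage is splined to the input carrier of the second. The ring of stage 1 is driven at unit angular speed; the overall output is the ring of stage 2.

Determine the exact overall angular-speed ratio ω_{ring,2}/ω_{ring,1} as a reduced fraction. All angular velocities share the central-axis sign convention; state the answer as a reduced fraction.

4823/4672

Stage 1: N_ring = 37 + 2·27 = 91
Stage 1: 37(ω_s−ω_c) = −91(ω_r−ω_c),  ω_s=0, ω_r=1
Stage 1: 37(0−ω_c) = −91(1−ω_c)  ⇒  128ω_c = 91  ⇒  ω_c = 91/128
  ⇒ ω_c¹/ω_r¹ = 91/128
Stage 2: N_ring = 33 + 2·20 = 73
Stage 2: 33(ω_s−ω_c) = −73(ω_r−ω_c),  ω_s=0, ω_c=1
Stage 2: ω_r = 1 − (33/73)(0−1) = 106/73
  ⇒ ω_r²/ω_c² = 106/73
Coupling ω_c² = ω_c¹ ⇒ overall = 91/128 × 106/73 = 4823/4672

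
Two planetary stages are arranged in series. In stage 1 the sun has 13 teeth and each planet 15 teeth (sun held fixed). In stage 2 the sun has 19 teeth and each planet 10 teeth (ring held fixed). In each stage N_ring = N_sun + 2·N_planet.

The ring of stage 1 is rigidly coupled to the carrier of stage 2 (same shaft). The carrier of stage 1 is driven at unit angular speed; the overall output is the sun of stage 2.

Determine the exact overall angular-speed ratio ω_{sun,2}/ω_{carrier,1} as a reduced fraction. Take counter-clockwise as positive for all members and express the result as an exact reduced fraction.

3248/817

Stage 1: N_ring = 13 + 2·15 = 43
Stage 1: 13(ω_s−ω_c) = −43(ω_r−ω_c),  ω_s=0, ω_c=1
Stage 1: ω_r = 1 − (13/43)(0−1) = 56/43
  ⇒ ω_r¹/ω_c¹ = 56/43
Stage 2: N_ring = 19 + 2·10 = 39
Stage 2: 19(ω_s−ω_c) = −39(ω_r−ω_c),  ω_r=0, ω_c=1
Stage 2: ω_s = 1 − (39/19)(0−1) = 58/19
  ⇒ ω_s²/ω_c² = 58/19
Coupling ω_c² = ω_r¹ ⇒ overall = 56/43 × 58/19 = 3248/817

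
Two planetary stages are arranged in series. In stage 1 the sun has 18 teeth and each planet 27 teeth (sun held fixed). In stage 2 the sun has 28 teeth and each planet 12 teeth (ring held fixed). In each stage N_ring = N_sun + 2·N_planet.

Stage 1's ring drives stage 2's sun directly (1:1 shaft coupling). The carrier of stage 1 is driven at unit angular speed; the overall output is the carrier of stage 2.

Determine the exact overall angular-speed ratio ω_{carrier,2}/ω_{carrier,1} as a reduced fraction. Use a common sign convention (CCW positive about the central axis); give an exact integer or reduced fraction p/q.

Stage 1: N_ring = 18 + 2·27 = 72
Stage 1: 18(ω_s−ω_c) = −72(ω_r−ω_c),  ω_s=0, ω_c=1
Stage 1: ω_r = 1 − (18/72)(0−1) = 5/4
  ⇒ ω_r¹/ω_c¹ = 5/4
Stage 2: N_ring = 28 + 2·12 = 52
Stage 2: 28(ω_s−ω_c) = −52(ω_r−ω_c),  ω_r=0, ω_s=1
Stage 2: 28(1−ω_c) = −52(0−ω_c)  ⇒  80ω_c = 28  ⇒  ω_c = 7/20
  ⇒ ω_c²/ω_s² = 7/20
Coupling ω_s² = ω_r¹ ⇒ overall = 5/4 × 7/20 = 7/16

7/16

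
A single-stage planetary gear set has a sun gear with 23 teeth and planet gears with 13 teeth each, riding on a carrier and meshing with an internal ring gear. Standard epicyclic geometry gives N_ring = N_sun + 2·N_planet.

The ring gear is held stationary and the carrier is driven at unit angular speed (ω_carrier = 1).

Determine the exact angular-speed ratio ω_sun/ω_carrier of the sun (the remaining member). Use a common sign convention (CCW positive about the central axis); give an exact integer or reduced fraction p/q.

N_ring = 23 + 2·13 = 49
23(ω_s−ω_c) = −49(ω_r−ω_c),  ω_r=0, ω_c=1
ω_s = 1 − (49/23)(0−1) = 72/23
ω_s/ω_c = 72/23

72/23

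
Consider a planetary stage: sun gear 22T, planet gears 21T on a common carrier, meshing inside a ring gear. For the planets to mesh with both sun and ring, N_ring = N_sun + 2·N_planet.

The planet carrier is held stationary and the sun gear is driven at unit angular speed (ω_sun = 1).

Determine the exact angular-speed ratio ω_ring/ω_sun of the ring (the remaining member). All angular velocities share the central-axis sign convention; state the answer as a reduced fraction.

-11/32

N_ring = 22 + 2·21 = 64
22(ω_s−ω_c) = −64(ω_r−ω_c),  ω_c=0, ω_s=1
ω_r = 0 − (22/64)(1−0) = -11/32
ω_r/ω_s = -11/32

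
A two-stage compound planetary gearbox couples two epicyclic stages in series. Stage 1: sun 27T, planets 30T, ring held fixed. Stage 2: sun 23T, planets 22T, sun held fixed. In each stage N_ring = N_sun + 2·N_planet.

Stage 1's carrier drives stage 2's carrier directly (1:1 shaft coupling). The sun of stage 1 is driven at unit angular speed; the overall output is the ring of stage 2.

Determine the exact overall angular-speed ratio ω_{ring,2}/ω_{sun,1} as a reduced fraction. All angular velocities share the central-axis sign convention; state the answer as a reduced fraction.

Stage 1: N_ring = 27 + 2·30 = 87
Stage 1: 27(ω_s−ω_c) = −87(ω_r−ω_c),  ω_r=0, ω_s=1
Stage 1: 27(1−ω_c) = −87(0−ω_c)  ⇒  114ω_c = 27  ⇒  ω_c = 9/38
  ⇒ ω_c¹/ω_s¹ = 9/38
Stage 2: N_ring = 23 + 2·22 = 67
Stage 2: 23(ω_s−ω_c) = −67(ω_r−ω_c),  ω_s=0, ω_c=1
Stage 2: ω_r = 1 − (23/67)(0−1) = 90/67
  ⇒ ω_r²/ω_c² = 90/67
Coupling ω_c² = ω_c¹ ⇒ overall = 9/38 × 90/67 = 405/1273

405/1273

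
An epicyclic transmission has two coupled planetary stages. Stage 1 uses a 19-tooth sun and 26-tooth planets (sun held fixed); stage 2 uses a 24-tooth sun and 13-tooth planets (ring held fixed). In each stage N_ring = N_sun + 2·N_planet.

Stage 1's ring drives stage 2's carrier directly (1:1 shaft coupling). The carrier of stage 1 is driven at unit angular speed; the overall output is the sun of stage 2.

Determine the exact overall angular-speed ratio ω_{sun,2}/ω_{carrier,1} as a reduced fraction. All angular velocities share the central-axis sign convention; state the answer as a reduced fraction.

Stage 1: N_ring = 19 + 2·26 = 71
Stage 1: 19(ω_s−ω_c) = −71(ω_r−ω_c),  ω_s=0, ω_c=1
Stage 1: ω_r = 1 − (19/71)(0−1) = 90/71
  ⇒ ω_r¹/ω_c¹ = 90/71
Stage 2: N_ring = 24 + 2·13 = 50
Stage 2: 24(ω_s−ω_c) = −50(ω_r−ω_c),  ω_r=0, ω_c=1
Stage 2: ω_s = 1 − (50/24)(0−1) = 37/12
  ⇒ ω_s²/ω_c² = 37/12
Coupling ω_c² = ω_r¹ ⇒ overall = 90/71 × 37/12 = 555/142

555/142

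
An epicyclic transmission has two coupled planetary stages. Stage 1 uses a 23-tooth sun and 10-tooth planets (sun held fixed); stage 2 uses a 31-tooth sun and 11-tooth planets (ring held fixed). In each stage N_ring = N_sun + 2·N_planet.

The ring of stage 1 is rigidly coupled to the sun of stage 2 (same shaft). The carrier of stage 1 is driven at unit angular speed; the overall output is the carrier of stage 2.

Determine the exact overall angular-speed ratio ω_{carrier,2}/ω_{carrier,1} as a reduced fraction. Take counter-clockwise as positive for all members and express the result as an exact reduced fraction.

341/602

Stage 1: N_ring = 23 + 2·10 = 43
Stage 1: 23(ω_s−ω_c) = −43(ω_r−ω_c),  ω_s=0, ω_c=1
Stage 1: ω_r = 1 − (23/43)(0−1) = 66/43
  ⇒ ω_r¹/ω_c¹ = 66/43
Stage 2: N_ring = 31 + 2·11 = 53
Stage 2: 31(ω_s−ω_c) = −53(ω_r−ω_c),  ω_r=0, ω_s=1
Stage 2: 31(1−ω_c) = −53(0−ω_c)  ⇒  84ω_c = 31  ⇒  ω_c = 31/84
  ⇒ ω_c²/ω_s² = 31/84
Coupling ω_s² = ω_r¹ ⇒ overall = 66/43 × 31/84 = 341/602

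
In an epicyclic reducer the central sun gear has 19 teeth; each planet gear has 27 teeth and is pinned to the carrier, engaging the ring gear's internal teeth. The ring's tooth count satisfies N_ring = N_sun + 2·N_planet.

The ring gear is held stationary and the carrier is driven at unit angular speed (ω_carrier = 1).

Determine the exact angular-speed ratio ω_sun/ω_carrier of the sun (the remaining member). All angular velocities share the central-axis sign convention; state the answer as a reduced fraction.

92/19

N_ring = 19 + 2·27 = 73
19(ω_s−ω_c) = −73(ω_r−ω_c),  ω_r=0, ω_c=1
ω_s = 1 − (73/19)(0−1) = 92/19
ω_s/ω_c = 92/19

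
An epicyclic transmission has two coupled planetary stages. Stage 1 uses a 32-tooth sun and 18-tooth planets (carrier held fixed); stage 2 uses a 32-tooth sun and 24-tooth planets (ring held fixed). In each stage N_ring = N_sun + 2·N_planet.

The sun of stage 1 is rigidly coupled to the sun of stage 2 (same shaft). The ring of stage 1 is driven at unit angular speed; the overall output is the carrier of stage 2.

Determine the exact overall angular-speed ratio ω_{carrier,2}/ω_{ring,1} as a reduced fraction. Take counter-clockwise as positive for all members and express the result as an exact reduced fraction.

-17/28

Stage 1: N_ring = 32 + 2·18 = 68
Stage 1: 32(ω_s−ω_c) = −68(ω_r−ω_c),  ω_c=0, ω_r=1
Stage 1: ω_s = 0 − (68/32)(1−0) = -17/8
  ⇒ ω_s¹/ω_r¹ = -17/8
Stage 2: N_ring = 32 + 2·24 = 80
Stage 2: 32(ω_s−ω_c) = −80(ω_r−ω_c),  ω_r=0, ω_s=1
Stage 2: 32(1−ω_c) = −80(0−ω_c)  ⇒  112ω_c = 32  ⇒  ω_c = 2/7
  ⇒ ω_c²/ω_s² = 2/7
Coupling ω_s² = ω_s¹ ⇒ overall = -17/8 × 2/7 = -17/28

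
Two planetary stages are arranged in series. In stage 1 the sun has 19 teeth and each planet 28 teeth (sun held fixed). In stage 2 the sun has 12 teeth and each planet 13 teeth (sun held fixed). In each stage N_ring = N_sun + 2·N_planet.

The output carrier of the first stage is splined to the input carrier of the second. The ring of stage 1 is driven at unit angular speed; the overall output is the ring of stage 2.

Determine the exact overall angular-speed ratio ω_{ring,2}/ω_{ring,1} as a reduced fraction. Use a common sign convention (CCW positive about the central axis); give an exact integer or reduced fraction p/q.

Stage 1: N_ring = 19 + 2·28 = 75
Stage 1: 19(ω_s−ω_c) = −75(ω_r−ω_c),  ω_s=0, ω_r=1
Stage 1: 19(0−ω_c) = −75(1−ω_c)  ⇒  94ω_c = 75  ⇒  ω_c = 75/94
  ⇒ ω_c¹/ω_r¹ = 75/94
Stage 2: N_ring = 12 + 2·13 = 38
Stage 2: 12(ω_s−ω_c) = −38(ω_r−ω_c),  ω_s=0, ω_c=1
Stage 2: ω_r = 1 − (12/38)(0−1) = 25/19
  ⇒ ω_r²/ω_c² = 25/19
Coupling ω_c² = ω_c¹ ⇒ overall = 75/94 × 25/19 = 1875/1786

1875/1786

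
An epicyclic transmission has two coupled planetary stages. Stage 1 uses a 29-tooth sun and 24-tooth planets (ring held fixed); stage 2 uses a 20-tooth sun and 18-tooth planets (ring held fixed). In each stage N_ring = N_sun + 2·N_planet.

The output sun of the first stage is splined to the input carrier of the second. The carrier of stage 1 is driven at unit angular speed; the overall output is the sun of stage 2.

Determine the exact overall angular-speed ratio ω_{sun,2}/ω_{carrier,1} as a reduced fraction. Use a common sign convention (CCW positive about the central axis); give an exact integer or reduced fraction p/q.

Stage 1: N_ring = 29 + 2·24 = 77
Stage 1: 29(ω_s−ω_c) = −77(ω_r−ω_c),  ω_r=0, ω_c=1
Stage 1: ω_s = 1 − (77/29)(0−1) = 106/29
  ⇒ ω_s¹/ω_c¹ = 106/29
Stage 2: N_ring = 20 + 2·18 = 56
Stage 2: 20(ω_s−ω_c) = −56(ω_r−ω_c),  ω_r=0, ω_c=1
Stage 2: ω_s = 1 − (56/20)(0−1) = 19/5
  ⇒ ω_s²/ω_c² = 19/5
Coupling ω_c² = ω_s¹ ⇒ overall = 106/29 × 19/5 = 2014/145

2014/145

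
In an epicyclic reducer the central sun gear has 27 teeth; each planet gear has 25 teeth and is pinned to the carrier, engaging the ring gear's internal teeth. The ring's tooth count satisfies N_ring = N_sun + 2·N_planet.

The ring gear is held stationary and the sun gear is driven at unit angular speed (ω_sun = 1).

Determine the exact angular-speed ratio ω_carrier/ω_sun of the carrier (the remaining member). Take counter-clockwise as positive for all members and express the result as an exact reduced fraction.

N_ring = 27 + 2·25 = 77
27(ω_s−ω_c) = −77(ω_r−ω_c),  ω_r=0, ω_s=1
27(1−ω_c) = −77(0−ω_c)  ⇒  104ω_c = 27  ⇒  ω_c = 27/104
ω_c/ω_s = 27/104

27/104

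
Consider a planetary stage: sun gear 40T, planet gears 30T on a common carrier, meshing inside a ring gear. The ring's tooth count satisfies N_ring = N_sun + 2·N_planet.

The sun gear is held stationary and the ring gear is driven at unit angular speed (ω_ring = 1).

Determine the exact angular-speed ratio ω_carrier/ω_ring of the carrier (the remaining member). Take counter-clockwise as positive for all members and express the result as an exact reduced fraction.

N_ring = 40 + 2·30 = 100
40(ω_s−ω_c) = −100(ω_r−ω_c),  ω_s=0, ω_r=1
40(0−ω_c) = −100(1−ω_c)  ⇒  140ω_c = 100  ⇒  ω_c = 5/7
ω_c/ω_r = 5/7

5/7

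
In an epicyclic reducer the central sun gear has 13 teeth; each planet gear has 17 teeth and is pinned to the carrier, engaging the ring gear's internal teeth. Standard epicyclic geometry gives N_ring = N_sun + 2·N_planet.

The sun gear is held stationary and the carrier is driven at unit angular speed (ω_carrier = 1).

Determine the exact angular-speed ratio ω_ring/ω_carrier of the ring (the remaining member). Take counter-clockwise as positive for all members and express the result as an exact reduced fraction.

N_ring = 13 + 2·17 = 47
13(ω_s−ω_c) = −47(ω_r−ω_c),  ω_s=0, ω_c=1
ω_r = 1 − (13/47)(0−1) = 60/47
ω_r/ω_c = 60/47

60/47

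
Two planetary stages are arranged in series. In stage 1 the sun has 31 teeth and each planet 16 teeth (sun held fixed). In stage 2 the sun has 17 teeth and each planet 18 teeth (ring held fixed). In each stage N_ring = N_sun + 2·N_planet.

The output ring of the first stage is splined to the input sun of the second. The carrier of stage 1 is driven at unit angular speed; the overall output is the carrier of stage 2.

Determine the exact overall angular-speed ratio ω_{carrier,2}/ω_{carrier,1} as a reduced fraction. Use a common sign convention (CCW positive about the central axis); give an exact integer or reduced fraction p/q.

799/2205

Stage 1: N_ring = 31 + 2·16 = 63
Stage 1: 31(ω_s−ω_c) = −63(ω_r−ω_c),  ω_s=0, ω_c=1
Stage 1: ω_r = 1 − (31/63)(0−1) = 94/63
  ⇒ ω_r¹/ω_c¹ = 94/63
Stage 2: N_ring = 17 + 2·18 = 53
Stage 2: 17(ω_s−ω_c) = −53(ω_r−ω_c),  ω_r=0, ω_s=1
Stage 2: 17(1−ω_c) = −53(0−ω_c)  ⇒  70ω_c = 17  ⇒  ω_c = 17/70
  ⇒ ω_c²/ω_s² = 17/70
Coupling ω_s² = ω_r¹ ⇒ overall = 94/63 × 17/70 = 799/2205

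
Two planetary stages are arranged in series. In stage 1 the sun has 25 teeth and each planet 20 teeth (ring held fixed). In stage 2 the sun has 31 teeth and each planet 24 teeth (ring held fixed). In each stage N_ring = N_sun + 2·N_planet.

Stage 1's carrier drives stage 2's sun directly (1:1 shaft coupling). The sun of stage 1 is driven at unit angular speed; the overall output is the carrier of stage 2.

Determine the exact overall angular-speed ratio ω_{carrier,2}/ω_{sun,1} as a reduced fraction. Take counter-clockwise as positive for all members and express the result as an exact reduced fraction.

31/396

Stage 1: N_ring = 25 + 2·20 = 65
Stage 1: 25(ω_s−ω_c) = −65(ω_r−ω_c),  ω_r=0, ω_s=1
Stage 1: 25(1−ω_c) = −65(0−ω_c)  ⇒  90ω_c = 25  ⇒  ω_c = 5/18
  ⇒ ω_c¹/ω_s¹ = 5/18
Stage 2: N_ring = 31 + 2·24 = 79
Stage 2: 31(ω_s−ω_c) = −79(ω_r−ω_c),  ω_r=0, ω_s=1
Stage 2: 31(1−ω_c) = −79(0−ω_c)  ⇒  110ω_c = 31  ⇒  ω_c = 31/110
  ⇒ ω_c²/ω_s² = 31/110
Coupling ω_s² = ω_c¹ ⇒ overall = 5/18 × 31/110 = 31/396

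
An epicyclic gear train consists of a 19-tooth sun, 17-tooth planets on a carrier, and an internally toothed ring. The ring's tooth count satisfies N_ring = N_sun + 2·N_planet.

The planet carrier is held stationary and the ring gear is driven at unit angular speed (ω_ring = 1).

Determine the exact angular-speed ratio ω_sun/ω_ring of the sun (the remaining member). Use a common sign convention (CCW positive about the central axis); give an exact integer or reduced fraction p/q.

-53/19

N_ring = 19 + 2·17 = 53
19(ω_s−ω_c) = −53(ω_r−ω_c),  ω_c=0, ω_r=1
ω_s = 0 − (53/19)(1−0) = -53/19
ω_s/ω_r = -53/19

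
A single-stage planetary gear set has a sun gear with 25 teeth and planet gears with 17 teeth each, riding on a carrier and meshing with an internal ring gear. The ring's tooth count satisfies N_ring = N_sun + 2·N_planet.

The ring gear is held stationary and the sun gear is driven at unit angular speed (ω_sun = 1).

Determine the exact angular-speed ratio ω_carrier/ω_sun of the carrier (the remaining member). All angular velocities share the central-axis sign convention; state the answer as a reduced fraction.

N_ring = 25 + 2·17 = 59
25(ω_s−ω_c) = −59(ω_r−ω_c),  ω_r=0, ω_s=1
25(1−ω_c) = −59(0−ω_c)  ⇒  84ω_c = 25  ⇒  ω_c = 25/84
ω_c/ω_s = 25/84

25/84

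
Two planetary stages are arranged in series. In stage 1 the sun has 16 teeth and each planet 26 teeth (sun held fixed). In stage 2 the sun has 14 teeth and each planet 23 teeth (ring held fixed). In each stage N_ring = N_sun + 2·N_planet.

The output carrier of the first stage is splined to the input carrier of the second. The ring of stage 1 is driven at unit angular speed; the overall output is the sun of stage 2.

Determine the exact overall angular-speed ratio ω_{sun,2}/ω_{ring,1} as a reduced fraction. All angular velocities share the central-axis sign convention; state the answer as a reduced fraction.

Stage 1: N_ring = 16 + 2·26 = 68
Stage 1: 16(ω_s−ω_c) = −68(ω_r−ω_c),  ω_s=0, ω_r=1
Stage 1: 16(0−ω_c) = −68(1−ω_c)  ⇒  84ω_c = 68  ⇒  ω_c = 17/21
  ⇒ ω_c¹/ω_r¹ = 17/21
Stage 2: N_ring = 14 + 2·23 = 60
Stage 2: 14(ω_s−ω_c) = −60(ω_r−ω_c),  ω_r=0, ω_c=1
Stage 2: ω_s = 1 − (60/14)(0−1) = 37/7
  ⇒ ω_s²/ω_c² = 37/7
Coupling ω_c² = ω_c¹ ⇒ overall = 17/21 × 37/7 = 629/147

629/147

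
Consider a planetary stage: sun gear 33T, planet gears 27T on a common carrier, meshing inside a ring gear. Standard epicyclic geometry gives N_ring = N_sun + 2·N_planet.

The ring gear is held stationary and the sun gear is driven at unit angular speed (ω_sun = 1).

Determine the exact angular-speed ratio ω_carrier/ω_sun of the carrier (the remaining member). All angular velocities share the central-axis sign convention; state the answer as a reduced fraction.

11/40

N_ring = 33 + 2·27 = 87
33(ω_s−ω_c) = −87(ω_r−ω_c),  ω_r=0, ω_s=1
33(1−ω_c) = −87(0−ω_c)  ⇒  120ω_c = 33  ⇒  ω_c = 11/40
ω_c/ω_s = 11/40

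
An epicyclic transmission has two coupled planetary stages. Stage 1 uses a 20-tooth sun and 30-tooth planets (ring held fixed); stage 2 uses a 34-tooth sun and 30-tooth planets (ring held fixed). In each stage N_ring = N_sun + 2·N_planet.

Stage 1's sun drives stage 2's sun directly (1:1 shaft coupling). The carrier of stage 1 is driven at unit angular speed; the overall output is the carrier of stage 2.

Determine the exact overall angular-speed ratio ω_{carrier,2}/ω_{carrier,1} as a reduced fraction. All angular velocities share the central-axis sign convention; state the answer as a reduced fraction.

85/64

Stage 1: N_ring = 20 + 2·30 = 80
Stage 1: 20(ω_s−ω_c) = −80(ω_r−ω_c),  ω_r=0, ω_c=1
Stage 1: ω_s = 1 − (80/20)(0−1) = 5
  ⇒ ω_s¹/ω_c¹ = 5
Stage 2: N_ring = 34 + 2·30 = 94
Stage 2: 34(ω_s−ω_c) = −94(ω_r−ω_c),  ω_r=0, ω_s=1
Stage 2: 34(1−ω_c) = −94(0−ω_c)  ⇒  128ω_c = 34  ⇒  ω_c = 17/64
  ⇒ ω_c²/ω_s² = 17/64
Coupling ω_s² = ω_s¹ ⇒ overall = 5 × 17/64 = 85/64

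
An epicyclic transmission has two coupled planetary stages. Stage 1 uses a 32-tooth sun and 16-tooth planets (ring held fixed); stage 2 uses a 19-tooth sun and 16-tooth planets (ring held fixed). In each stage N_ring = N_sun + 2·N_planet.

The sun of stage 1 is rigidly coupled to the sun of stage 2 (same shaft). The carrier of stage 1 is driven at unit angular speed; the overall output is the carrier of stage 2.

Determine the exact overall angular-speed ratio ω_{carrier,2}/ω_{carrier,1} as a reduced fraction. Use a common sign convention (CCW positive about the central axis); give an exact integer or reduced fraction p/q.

Stage 1: N_ring = 32 + 2·16 = 64
Stage 1: 32(ω_s−ω_c) = −64(ω_r−ω_c),  ω_r=0, ω_c=1
Stage 1: ω_s = 1 − (64/32)(0−1) = 3
  ⇒ ω_s¹/ω_c¹ = 3
Stage 2: N_ring = 19 + 2·16 = 51
Stage 2: 19(ω_s−ω_c) = −51(ω_r−ω_c),  ω_r=0, ω_s=1
Stage 2: 19(1−ω_c) = −51(0−ω_c)  ⇒  70ω_c = 19  ⇒  ω_c = 19/70
  ⇒ ω_c²/ω_s² = 19/70
Coupling ω_s² = ω_s¹ ⇒ overall = 3 × 19/70 = 57/70

57/70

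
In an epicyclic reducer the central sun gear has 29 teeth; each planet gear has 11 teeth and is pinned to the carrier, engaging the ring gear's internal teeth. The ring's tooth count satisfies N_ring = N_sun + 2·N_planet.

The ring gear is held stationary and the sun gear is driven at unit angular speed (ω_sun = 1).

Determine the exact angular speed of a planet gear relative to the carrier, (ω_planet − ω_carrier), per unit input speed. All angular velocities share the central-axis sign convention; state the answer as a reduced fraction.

N_ring = 29 + 2·11 = 51
29(ω_s−ω_c) = −51(ω_r−ω_c),  ω_r=0, ω_s=1
29(1−ω_c) = −51(0−ω_c)  ⇒  80ω_c = 29  ⇒  ω_c = 29/80
sun–planet: 29·(1−29/80) = −11·(ω_p−ω_c)  ⇒  ω_p−ω_c = −(29/11)·(51/80) = -1479/880

-1479/880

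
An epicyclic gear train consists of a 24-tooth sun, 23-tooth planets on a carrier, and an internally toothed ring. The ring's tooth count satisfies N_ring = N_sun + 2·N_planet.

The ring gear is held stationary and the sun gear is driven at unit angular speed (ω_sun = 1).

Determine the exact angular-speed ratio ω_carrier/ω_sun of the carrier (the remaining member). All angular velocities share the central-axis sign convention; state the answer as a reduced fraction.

N_ring = 24 + 2·23 = 70
24(ω_s−ω_c) = −70(ω_r−ω_c),  ω_r=0, ω_s=1
24(1−ω_c) = −70(0−ω_c)  ⇒  94ω_c = 24  ⇒  ω_c = 12/47
ω_c/ω_s = 12/47

12/47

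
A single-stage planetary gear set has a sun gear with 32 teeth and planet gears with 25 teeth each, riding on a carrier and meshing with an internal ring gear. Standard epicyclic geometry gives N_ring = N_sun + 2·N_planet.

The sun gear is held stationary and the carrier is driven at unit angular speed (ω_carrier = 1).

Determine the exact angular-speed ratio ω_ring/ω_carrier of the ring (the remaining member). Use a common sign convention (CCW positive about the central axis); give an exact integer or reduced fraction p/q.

N_ring = 32 + 2·25 = 82
32(ω_s−ω_c) = −82(ω_r−ω_c),  ω_s=0, ω_c=1
ω_r = 1 − (32/82)(0−1) = 57/41
ω_r/ω_c = 57/41

57/41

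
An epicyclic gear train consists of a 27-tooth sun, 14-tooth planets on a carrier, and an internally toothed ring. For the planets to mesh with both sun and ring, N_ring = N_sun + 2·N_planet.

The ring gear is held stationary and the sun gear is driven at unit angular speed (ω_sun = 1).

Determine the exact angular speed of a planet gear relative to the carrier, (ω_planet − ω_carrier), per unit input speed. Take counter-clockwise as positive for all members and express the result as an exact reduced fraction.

-1485/1148

N_ring = 27 + 2·14 = 55
27(ω_s−ω_c) = −55(ω_r−ω_c),  ω_r=0, ω_s=1
27(1−ω_c) = −55(0−ω_c)  ⇒  82ω_c = 27  ⇒  ω_c = 27/82
sun–planet: 27·(1−27/82) = −14·(ω_p−ω_c)  ⇒  ω_p−ω_c = −(27/14)·(55/82) = -1485/1148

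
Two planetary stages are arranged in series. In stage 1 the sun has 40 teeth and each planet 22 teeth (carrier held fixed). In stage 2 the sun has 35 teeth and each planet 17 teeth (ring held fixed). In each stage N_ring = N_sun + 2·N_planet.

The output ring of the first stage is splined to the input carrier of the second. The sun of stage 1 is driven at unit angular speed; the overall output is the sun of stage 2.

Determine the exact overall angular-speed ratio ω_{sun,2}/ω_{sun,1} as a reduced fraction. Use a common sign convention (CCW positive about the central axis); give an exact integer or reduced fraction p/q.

-208/147

Stage 1: N_ring = 40 + 2·22 = 84
Stage 1: 40(ω_s−ω_c) = −84(ω_r−ω_c),  ω_c=0, ω_s=1
Stage 1: ω_r = 0 − (40/84)(1−0) = -10/21
  ⇒ ω_r¹/ω_s¹ = -10/21
Stage 2: N_ring = 35 + 2·17 = 69
Stage 2: 35(ω_s−ω_c) = −69(ω_r−ω_c),  ω_r=0, ω_c=1
Stage 2: ω_s = 1 − (69/35)(0−1) = 104/35
  ⇒ ω_s²/ω_c² = 104/35
Coupling ω_c² = ω_r¹ ⇒ overall = -10/21 × 104/35 = -208/147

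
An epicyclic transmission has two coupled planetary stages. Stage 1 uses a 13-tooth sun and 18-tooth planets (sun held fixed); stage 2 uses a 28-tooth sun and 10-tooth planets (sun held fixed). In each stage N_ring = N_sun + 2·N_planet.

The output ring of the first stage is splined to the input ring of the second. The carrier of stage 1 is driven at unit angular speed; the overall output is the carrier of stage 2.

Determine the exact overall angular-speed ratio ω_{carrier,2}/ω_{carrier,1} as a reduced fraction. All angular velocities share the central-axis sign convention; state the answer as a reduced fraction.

744/931

Stage 1: N_ring = 13 + 2·18 = 49
Stage 1: 13(ω_s−ω_c) = −49(ω_r−ω_c),  ω_s=0, ω_c=1
Stage 1: ω_r = 1 − (13/49)(0−1) = 62/49
  ⇒ ω_r¹/ω_c¹ = 62/49
Stage 2: N_ring = 28 + 2·10 = 48
Stage 2: 28(ω_s−ω_c) = −48(ω_r−ω_c),  ω_s=0, ω_r=1
Stage 2: 28(0−ω_c) = −48(1−ω_c)  ⇒  76ω_c = 48  ⇒  ω_c = 12/19
  ⇒ ω_c²/ω_r² = 12/19
Coupling ω_r² = ω_r¹ ⇒ overall = 62/49 × 12/19 = 744/931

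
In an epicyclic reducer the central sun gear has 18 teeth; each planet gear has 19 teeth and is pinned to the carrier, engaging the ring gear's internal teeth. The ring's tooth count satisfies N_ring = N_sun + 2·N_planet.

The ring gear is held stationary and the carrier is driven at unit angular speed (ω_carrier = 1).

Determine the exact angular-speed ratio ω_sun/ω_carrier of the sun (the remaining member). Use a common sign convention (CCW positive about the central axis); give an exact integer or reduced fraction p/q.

37/9

N_ring = 18 + 2·19 = 56
18(ω_s−ω_c) = −56(ω_r−ω_c),  ω_r=0, ω_c=1
ω_s = 1 − (56/18)(0−1) = 37/9
ω_s/ω_c = 37/9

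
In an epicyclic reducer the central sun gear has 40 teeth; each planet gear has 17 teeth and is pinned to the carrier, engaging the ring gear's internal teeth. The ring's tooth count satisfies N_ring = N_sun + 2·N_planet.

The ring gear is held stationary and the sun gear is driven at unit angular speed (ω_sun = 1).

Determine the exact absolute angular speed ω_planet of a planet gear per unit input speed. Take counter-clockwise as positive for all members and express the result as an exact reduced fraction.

-20/17

N_ring = 40 + 2·17 = 74
40(ω_s−ω_c) = −74(ω_r−ω_c),  ω_r=0, ω_s=1
40(1−ω_c) = −74(0−ω_c)  ⇒  114ω_c = 40  ⇒  ω_c = 20/57
sun–planet: 40·(1−20/57) = −17·(ω_p−ω_c)  ⇒  ω_p−ω_c = −(40/17)·(37/57) = -1480/969
ω_p = 20/57 − 1480/969 = -20/17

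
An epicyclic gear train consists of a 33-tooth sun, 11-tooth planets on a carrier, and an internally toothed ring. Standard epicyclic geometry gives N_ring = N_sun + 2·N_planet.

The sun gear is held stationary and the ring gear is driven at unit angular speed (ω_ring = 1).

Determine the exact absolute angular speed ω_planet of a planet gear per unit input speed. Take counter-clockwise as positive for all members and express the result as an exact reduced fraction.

5/2

N_ring = 33 + 2·11 = 55
33(ω_s−ω_c) = −55(ω_r−ω_c),  ω_s=0, ω_r=1
33(0−ω_c) = −55(1−ω_c)  ⇒  88ω_c = 55  ⇒  ω_c = 5/8
sun–planet: 33·(0−5/8) = −11·(ω_p−ω_c)  ⇒  ω_p−ω_c = −(33/11)·(-5/8) = 15/8
ω_p = 5/8 + 15/8 = 5/2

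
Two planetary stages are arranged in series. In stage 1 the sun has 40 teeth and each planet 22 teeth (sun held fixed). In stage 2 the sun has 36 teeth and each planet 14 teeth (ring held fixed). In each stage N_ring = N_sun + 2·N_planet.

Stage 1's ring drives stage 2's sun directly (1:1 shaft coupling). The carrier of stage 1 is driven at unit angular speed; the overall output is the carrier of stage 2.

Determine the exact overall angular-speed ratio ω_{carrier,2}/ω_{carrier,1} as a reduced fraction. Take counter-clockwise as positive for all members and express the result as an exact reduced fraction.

Stage 1: N_ring = 40 + 2·22 = 84
Stage 1: 40(ω_s−ω_c) = −84(ω_r−ω_c),  ω_s=0, ω_c=1
Stage 1: ω_r = 1 − (40/84)(0−1) = 31/21
  ⇒ ω_r¹/ω_c¹ = 31/21
Stage 2: N_ring = 36 + 2·14 = 64
Stage 2: 36(ω_s−ω_c) = −64(ω_r−ω_c),  ω_r=0, ω_s=1
Stage 2: 36(1−ω_c) = −64(0−ω_c)  ⇒  100ω_c = 36  ⇒  ω_c = 9/25
  ⇒ ω_c²/ω_s² = 9/25
Coupling ω_s² = ω_r¹ ⇒ overall = 31/21 × 9/25 = 93/175

93/175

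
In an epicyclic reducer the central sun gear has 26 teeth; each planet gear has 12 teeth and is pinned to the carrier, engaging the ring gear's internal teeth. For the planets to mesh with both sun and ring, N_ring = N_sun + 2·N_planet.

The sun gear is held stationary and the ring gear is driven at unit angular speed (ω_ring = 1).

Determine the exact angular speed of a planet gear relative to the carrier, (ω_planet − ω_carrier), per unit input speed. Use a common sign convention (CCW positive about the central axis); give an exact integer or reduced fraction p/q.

325/228

N_ring = 26 + 2·12 = 50
26(ω_s−ω_c) = −50(ω_r−ω_c),  ω_s=0, ω_r=1
26(0−ω_c) = −50(1−ω_c)  ⇒  76ω_c = 50  ⇒  ω_c = 25/38
sun–planet: 26·(0−25/38) = −12·(ω_p−ω_c)  ⇒  ω_p−ω_c = −(26/12)·(-25/38) = 325/228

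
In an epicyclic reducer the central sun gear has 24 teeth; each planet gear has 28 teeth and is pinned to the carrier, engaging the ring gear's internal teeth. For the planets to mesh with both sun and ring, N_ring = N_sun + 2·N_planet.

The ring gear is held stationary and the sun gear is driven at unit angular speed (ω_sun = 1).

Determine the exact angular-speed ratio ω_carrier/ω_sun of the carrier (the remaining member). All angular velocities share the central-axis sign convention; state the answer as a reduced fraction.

3/13

N_ring = 24 + 2·28 = 80
24(ω_s−ω_c) = −80(ω_r−ω_c),  ω_r=0, ω_s=1
24(1−ω_c) = −80(0−ω_c)  ⇒  104ω_c = 24  ⇒  ω_c = 3/13
ω_c/ω_s = 3/13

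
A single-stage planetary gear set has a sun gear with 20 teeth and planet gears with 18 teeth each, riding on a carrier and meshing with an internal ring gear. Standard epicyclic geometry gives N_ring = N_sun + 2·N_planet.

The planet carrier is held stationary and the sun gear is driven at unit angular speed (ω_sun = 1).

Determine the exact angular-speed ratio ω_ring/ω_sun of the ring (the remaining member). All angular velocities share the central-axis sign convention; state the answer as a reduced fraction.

-5/14

N_ring = 20 + 2·18 = 56
20(ω_s−ω_c) = −56(ω_r−ω_c),  ω_c=0, ω_s=1
ω_r = 0 − (20/56)(1−0) = -5/14
ω_r/ω_s = -5/14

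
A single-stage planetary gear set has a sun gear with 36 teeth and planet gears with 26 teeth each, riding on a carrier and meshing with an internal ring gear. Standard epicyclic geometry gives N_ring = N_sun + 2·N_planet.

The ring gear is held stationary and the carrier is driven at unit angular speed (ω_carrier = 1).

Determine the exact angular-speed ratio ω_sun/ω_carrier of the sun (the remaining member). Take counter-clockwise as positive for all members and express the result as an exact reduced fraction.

31/9

N_ring = 36 + 2·26 = 88
36(ω_s−ω_c) = −88(ω_r−ω_c),  ω_r=0, ω_c=1
ω_s = 1 − (88/36)(0−1) = 31/9
ω_s/ω_c = 31/9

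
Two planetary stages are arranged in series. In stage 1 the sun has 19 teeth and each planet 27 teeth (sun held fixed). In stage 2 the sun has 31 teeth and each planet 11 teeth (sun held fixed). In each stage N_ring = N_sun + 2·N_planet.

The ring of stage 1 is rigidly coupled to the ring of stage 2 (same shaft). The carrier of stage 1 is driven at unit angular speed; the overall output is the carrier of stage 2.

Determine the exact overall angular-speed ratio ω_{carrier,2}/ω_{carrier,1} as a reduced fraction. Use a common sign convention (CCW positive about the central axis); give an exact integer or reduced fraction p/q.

1219/1533

Stage 1: N_ring = 19 + 2·27 = 73
Stage 1: 19(ω_s−ω_c) = −73(ω_r−ω_c),  ω_s=0, ω_c=1
Stage 1: ω_r = 1 − (19/73)(0−1) = 92/73
  ⇒ ω_r¹/ω_c¹ = 92/73
Stage 2: N_ring = 31 + 2·11 = 53
Stage 2: 31(ω_s−ω_c) = −53(ω_r−ω_c),  ω_s=0, ω_r=1
Stage 2: 31(0−ω_c) = −53(1−ω_c)  ⇒  84ω_c = 53  ⇒  ω_c = 53/84
  ⇒ ω_c²/ω_r² = 53/84
Coupling ω_r² = ω_r¹ ⇒ overall = 92/73 × 53/84 = 1219/1533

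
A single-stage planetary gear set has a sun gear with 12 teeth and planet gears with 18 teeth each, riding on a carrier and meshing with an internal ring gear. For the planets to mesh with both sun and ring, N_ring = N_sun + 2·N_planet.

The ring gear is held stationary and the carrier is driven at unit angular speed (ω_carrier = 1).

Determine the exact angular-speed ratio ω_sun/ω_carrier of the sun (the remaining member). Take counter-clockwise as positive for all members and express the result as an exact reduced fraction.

5

N_ring = 12 + 2·18 = 48
12(ω_s−ω_c) = −48(ω_r−ω_c),  ω_r=0, ω_c=1
ω_s = 1 − (48/12)(0−1) = 5
ω_s/ω_c = 5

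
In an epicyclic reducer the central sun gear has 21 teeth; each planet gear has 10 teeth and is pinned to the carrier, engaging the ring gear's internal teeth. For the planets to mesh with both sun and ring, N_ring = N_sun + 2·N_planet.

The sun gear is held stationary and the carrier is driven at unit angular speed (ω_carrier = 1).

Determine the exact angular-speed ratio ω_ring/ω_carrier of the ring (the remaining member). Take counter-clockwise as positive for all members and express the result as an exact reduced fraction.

62/41

N_ring = 21 + 2·10 = 41
21(ω_s−ω_c) = −41(ω_r−ω_c),  ω_s=0, ω_c=1
ω_r = 1 − (21/41)(0−1) = 62/41
ω_r/ω_c = 62/41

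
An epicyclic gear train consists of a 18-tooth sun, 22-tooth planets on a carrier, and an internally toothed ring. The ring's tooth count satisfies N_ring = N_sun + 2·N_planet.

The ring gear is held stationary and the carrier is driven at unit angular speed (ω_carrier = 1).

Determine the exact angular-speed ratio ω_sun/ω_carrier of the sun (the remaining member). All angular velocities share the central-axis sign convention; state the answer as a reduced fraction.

N_ring = 18 + 2·22 = 62
18(ω_s−ω_c) = −62(ω_r−ω_c),  ω_r=0, ω_c=1
ω_s = 1 − (62/18)(0−1) = 40/9
ω_s/ω_c = 40/9

40/9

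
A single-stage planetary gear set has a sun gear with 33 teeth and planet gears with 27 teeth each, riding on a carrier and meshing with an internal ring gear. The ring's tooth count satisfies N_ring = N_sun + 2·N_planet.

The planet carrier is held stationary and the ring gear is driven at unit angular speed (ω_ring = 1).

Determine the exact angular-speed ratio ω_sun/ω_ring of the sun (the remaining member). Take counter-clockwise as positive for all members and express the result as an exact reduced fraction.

N_ring = 33 + 2·27 = 87
33(ω_s−ω_c) = −87(ω_r−ω_c),  ω_c=0, ω_r=1
ω_s = 0 − (87/33)(1−0) = -29/11
ω_s/ω_r = -29/11

-29/11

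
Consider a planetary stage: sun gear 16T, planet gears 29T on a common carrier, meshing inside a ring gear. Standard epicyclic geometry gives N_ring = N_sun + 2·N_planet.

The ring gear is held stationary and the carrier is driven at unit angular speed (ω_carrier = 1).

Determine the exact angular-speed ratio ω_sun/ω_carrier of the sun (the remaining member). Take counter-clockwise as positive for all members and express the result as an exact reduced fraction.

45/8

N_ring = 16 + 2·29 = 74
16(ω_s−ω_c) = −74(ω_r−ω_c),  ω_r=0, ω_c=1
ω_s = 1 − (74/16)(0−1) = 45/8
ω_s/ω_c = 45/8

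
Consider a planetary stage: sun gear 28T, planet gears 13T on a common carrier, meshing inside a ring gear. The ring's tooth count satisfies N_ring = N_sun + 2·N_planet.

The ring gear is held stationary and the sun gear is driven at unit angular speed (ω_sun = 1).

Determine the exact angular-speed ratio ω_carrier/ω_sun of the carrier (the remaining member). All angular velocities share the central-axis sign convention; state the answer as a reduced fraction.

14/41

N_ring = 28 + 2·13 = 54
28(ω_s−ω_c) = −54(ω_r−ω_c),  ω_r=0, ω_s=1
28(1−ω_c) = −54(0−ω_c)  ⇒  82ω_c = 28  ⇒  ω_c = 14/41
ω_c/ω_s = 14/41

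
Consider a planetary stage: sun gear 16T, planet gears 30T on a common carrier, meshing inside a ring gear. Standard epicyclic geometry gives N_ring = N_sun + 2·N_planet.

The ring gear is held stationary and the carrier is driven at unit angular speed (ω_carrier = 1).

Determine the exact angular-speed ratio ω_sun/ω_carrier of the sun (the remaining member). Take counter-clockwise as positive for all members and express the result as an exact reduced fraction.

23/4

N_ring = 16 + 2·30 = 76
16(ω_s−ω_c) = −76(ω_r−ω_c),  ω_r=0, ω_c=1
ω_s = 1 − (76/16)(0−1) = 23/4
ω_s/ω_c = 23/4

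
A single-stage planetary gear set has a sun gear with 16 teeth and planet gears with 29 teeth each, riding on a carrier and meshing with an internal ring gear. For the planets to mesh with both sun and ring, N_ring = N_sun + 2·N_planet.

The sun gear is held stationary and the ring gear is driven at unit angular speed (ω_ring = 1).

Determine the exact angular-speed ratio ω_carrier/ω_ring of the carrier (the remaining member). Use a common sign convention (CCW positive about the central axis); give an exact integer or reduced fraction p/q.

N_ring = 16 + 2·29 = 74
16(ω_s−ω_c) = −74(ω_r−ω_c),  ω_s=0, ω_r=1
16(0−ω_c) = −74(1−ω_c)  ⇒  90ω_c = 74  ⇒  ω_c = 37/45
ω_c/ω_r = 37/45

37/45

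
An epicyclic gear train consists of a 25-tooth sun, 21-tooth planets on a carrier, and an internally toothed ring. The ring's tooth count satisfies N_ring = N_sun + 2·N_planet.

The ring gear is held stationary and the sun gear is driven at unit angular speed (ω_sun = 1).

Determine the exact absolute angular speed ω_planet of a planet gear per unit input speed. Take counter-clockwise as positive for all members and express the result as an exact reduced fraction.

-25/42

N_ring = 25 + 2·21 = 67
25(ω_s−ω_c) = −67(ω_r−ω_c),  ω_r=0, ω_s=1
25(1−ω_c) = −67(0−ω_c)  ⇒  92ω_c = 25  ⇒  ω_c = 25/92
sun–planet: 25·(1−25/92) = −21·(ω_p−ω_c)  ⇒  ω_p−ω_c = −(25/21)·(67/92) = -1675/1932
ω_p = 25/92 − 1675/1932 = -25/42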